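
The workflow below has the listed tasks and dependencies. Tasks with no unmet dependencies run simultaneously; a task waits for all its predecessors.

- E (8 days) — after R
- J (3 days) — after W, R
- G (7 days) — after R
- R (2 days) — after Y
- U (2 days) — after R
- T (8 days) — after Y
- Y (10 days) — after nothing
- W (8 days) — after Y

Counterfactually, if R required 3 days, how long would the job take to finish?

As given, the longest chain is Y→W→J = 10+8+3 = 21, so the finish is 21 days.
The longest path through R is only 20 days, so R has float 1.
The binding chain switches to Y→R→E = 10+3+8 = 21; finish 21 days.

21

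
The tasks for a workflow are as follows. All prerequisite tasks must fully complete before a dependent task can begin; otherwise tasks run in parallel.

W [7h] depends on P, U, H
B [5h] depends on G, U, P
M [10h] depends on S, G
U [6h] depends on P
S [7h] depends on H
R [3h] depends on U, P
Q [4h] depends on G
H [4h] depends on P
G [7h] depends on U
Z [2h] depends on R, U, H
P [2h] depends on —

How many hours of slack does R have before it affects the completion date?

The longest chain is P→U→G→M = 2+6+7+10 = 25; overall finish 25 hours.
Longest path through R: 13 hours (earliest finish 11, latest finish 23).
Float = 25 − 13 = 12.

12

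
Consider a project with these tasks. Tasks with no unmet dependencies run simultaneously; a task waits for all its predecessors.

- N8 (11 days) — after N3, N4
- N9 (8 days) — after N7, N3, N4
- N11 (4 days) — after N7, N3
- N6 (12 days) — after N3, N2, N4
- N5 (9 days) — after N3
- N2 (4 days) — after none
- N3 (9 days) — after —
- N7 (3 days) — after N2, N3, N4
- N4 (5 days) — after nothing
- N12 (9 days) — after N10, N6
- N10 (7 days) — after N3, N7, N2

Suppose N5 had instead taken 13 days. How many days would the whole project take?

30

As given, the longest chain is N3→N6→N12 = 9+12+9 = 30, so the finish is 30 days.
N5 has 12 days of float (longest path through it is 18).
No other chain overtakes it, so the finish is 30 days.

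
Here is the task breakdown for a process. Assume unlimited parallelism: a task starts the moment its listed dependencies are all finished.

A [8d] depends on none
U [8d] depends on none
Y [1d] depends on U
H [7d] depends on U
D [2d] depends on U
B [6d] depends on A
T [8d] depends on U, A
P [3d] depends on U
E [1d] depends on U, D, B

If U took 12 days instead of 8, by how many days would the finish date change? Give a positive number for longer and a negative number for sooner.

4

Actual critical path: U→T = 8+8 = 16 ⇒ 16 days.
U lies on that path, so at 12 days the path becomes 20 days.
The critical path is still U→T; finish is now 20 days.
Change in finish: 20 − 16 = +4 days.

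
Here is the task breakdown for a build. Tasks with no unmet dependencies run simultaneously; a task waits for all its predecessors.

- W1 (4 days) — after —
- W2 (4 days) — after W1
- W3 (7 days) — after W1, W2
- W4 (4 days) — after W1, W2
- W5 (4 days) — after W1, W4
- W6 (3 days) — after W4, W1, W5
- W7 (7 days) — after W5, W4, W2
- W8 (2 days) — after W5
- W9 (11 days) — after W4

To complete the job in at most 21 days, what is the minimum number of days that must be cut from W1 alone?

Current finish: 23 days; target: 21.
W1 is on every critical path, so each day cut from W1 cuts the finish by one (this holds down to a finish of 20).
Need 23 − 21 = 2 days off W1 → W1 becomes 2 days, finish becomes 21.

2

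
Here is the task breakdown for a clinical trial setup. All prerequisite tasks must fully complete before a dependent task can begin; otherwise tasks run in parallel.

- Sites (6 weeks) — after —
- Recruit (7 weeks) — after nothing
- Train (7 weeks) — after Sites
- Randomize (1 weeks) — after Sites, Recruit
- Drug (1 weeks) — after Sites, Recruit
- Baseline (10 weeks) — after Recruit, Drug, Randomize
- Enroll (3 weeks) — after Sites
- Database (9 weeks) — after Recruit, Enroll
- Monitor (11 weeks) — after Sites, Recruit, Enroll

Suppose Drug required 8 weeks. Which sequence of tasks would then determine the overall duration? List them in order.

Recruit, Drug, Baseline

The binding path is Sites→Enroll→Monitor = 6+3+11 = 20; finish at 20 weeks.
Drug has 2 weeks of float (longest path through it is 18).
New critical path: Recruit→Drug→Baseline = 7+8+10 = 25 ⇒ 25 weeks.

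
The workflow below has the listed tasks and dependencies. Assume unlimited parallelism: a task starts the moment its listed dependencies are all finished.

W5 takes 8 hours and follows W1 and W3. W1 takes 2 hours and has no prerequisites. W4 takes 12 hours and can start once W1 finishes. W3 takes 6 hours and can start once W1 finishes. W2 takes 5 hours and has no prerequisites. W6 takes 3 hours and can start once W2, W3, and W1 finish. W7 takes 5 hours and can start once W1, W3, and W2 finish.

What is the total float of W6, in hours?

5

The longest chain is W1→W3→W5 = 2+6+8 = 16; overall finish 16 hours.
W6 finishes as early as 11 and must finish by 16.
So W6 can slip 16 − 11 = 5 hours.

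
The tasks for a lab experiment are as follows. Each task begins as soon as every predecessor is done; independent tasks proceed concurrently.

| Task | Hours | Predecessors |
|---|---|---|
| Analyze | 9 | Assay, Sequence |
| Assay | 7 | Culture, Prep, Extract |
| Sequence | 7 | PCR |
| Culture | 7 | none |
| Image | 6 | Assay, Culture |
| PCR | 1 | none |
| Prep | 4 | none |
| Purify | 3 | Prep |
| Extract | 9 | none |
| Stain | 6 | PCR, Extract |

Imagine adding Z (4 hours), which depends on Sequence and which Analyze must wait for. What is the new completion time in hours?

Originally the plan takes 25 hours.
With Z inserted, Analyze now waits for max(Assay, Sequence, Z).
New critical path: Extract→Assay→Analyze = 9+7+9 = 25 ⇒ 25 hours.

25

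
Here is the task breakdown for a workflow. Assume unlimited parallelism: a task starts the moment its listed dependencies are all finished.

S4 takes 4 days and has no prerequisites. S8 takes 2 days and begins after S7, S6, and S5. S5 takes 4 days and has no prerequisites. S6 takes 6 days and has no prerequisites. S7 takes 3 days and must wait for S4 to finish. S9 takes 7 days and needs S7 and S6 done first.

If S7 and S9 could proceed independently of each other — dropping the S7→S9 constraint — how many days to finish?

Before: longest chain S4→S7→S9 = 4+3+7 = 14, finish 14.
Without S7→S9, S9's earliest start moves from 7 to 6.
New critical path: S6→S9 = 6+7 = 13 ⇒ 13 days.

13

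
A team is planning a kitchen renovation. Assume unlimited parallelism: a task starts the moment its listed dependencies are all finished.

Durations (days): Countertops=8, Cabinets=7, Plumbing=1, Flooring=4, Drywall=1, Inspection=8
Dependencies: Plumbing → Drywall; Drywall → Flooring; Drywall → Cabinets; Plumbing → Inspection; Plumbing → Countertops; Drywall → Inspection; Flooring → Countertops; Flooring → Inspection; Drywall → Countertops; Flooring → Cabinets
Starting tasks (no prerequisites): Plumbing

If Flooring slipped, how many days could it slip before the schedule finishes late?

Plumbing→Drywall→Flooring→Countertops = 1+1+4+8 = 14 sets the makespan at 14 days.
Longest path through Flooring: 14 days (earliest finish 6, latest finish 6).
Slack of Flooring = 2 − 2 = 0 days.

0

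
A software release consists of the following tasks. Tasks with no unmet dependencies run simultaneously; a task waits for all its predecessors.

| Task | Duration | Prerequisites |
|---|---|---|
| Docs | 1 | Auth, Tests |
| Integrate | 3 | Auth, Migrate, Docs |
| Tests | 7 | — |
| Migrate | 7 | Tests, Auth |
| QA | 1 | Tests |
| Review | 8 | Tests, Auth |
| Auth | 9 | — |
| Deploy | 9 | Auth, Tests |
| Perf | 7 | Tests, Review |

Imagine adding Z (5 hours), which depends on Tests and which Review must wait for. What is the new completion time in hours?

27

Originally the software release takes 24 hours.
With Z inserted, Review now waits for max(Tests, Auth, Z).
New critical path: Tests→Z→Review→Perf = 7+5+8+7 = 27 ⇒ 27 hours.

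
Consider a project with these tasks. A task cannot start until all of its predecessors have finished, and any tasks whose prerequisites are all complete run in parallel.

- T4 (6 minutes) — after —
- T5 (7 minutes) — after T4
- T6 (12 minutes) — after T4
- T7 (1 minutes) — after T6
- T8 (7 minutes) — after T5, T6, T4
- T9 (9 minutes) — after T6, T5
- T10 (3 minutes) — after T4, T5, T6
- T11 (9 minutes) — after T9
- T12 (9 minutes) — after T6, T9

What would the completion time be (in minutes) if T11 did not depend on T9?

Original critical path: T4→T6→T9→T11 = 6+12+9+9 = 36 ⇒ 36 minutes.
Without T9→T11, T11's earliest start moves from 27 to 0.
After: T4→T6→T9→T12 = 6+12+9+9 = 36 → 36 minutes.

36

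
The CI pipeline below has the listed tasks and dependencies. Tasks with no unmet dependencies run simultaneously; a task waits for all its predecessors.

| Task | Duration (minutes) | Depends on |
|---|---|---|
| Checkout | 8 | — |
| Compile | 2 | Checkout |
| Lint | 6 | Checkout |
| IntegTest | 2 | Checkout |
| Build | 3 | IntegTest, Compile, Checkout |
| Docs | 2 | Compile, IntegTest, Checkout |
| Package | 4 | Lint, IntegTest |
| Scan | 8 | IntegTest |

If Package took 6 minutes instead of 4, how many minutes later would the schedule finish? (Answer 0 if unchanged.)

Critical path before the change: Checkout→Lint→Package = 8+6+4 = 18 giving 18 minutes.
Since Package is critical, the +2 change carries straight to that chain (now 20 minutes).
The critical path is still Checkout→Lint→Package; finish is now 20 minutes.
Change in finish: 20 − 18 = +2 minutes.

2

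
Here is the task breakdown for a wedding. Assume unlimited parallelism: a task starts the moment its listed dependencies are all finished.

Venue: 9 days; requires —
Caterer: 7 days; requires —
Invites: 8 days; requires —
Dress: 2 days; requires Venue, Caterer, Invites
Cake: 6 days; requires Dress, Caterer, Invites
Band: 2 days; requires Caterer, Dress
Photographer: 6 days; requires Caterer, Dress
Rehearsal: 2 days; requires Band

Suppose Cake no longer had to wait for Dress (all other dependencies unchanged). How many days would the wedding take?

17

With the dependency in place, Venue→Dress→Cake = 9+2+6 = 17 sets the finish at 17 days.
Without Dress→Cake, Cake's earliest start moves from 11 to 8.
The longest chain is now Venue→Dress→Photographer = 9+2+6 = 17, so the wedding takes 17 days.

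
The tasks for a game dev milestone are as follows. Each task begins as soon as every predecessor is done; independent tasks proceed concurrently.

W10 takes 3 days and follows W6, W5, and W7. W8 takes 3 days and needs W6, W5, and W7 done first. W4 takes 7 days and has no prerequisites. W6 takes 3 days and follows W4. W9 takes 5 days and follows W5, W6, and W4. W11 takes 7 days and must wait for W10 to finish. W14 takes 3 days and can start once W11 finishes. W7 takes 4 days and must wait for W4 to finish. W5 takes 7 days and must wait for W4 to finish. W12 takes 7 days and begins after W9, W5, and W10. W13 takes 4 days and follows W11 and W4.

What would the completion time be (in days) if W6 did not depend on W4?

Original critical path: W4→W5→W10→W11→W13 = 7+7+3+7+4 = 28 ⇒ 28 days.
Without W4→W6, W6's earliest start moves from 7 to 0.
After: W4→W5→W10→W11→W13 = 7+7+3+7+4 = 28 → 28 days.

28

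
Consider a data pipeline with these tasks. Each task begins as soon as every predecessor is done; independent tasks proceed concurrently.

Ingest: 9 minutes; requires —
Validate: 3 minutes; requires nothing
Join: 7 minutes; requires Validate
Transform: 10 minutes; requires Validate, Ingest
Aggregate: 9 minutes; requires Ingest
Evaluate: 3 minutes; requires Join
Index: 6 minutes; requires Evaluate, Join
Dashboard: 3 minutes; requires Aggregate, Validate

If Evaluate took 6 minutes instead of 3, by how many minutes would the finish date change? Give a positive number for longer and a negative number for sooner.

As given, the longest chain is Ingest→Aggregate→Dashboard = 9+9+3 = 21, so the finish is 21 minutes.
Evaluate has 2 minutes of float (longest path through it is 19).
Now Validate→Join→Evaluate→Index = 3+7+6+6 = 22 is longest, so the finish becomes 22 minutes.
Change in finish: 22 − 21 = +1 minutes.

1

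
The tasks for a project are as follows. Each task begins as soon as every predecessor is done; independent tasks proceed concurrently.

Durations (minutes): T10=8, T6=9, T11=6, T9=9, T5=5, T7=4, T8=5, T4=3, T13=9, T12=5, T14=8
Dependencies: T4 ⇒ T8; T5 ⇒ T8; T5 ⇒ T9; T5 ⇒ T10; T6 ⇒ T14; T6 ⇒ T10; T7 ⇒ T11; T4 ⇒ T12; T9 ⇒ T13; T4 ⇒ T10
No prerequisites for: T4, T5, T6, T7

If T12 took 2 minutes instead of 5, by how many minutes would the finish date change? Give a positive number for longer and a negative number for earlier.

0

As given, the longest chain is T5→T9→T13 = 5+9+9 = 23, so the finish is 23 minutes.
T12 has 15 minutes of float (longest path through it is 8).
No other chain overtakes it, so the finish is 23 minutes.
Change in finish: 23 − 23 = +0 minutes.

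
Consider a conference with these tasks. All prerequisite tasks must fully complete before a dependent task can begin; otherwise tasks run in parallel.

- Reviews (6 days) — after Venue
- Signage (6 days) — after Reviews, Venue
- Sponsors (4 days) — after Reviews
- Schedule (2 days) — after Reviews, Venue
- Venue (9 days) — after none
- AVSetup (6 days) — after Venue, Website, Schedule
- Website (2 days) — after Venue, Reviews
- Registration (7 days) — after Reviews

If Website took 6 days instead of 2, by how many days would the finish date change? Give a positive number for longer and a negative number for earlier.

4

Baseline: Venue→Reviews→Website→AVSetup = 9+6+2+6 = 23 → 23 days.
Website is on the critical path; changing it to 6 makes that path 27 days.
That remains the longest chain; total 27 days.
Change in finish: 27 − 23 = +4 days.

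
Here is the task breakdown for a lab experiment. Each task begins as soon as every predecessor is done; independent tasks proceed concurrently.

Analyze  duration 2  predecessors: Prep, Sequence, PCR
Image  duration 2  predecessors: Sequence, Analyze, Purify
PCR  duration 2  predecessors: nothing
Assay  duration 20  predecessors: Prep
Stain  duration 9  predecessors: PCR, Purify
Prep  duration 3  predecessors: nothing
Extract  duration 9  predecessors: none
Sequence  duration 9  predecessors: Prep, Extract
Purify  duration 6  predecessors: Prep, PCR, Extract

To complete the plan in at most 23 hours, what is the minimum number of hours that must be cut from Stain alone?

Current finish: 24 hours; target: 23.
Stain is on every critical path, so each hour cut from Stain cuts the finish by one (this holds down to a finish of 23).
Need 24 − 23 = 1 hour off Stain → Stain becomes 8 hours, finish becomes 23.

1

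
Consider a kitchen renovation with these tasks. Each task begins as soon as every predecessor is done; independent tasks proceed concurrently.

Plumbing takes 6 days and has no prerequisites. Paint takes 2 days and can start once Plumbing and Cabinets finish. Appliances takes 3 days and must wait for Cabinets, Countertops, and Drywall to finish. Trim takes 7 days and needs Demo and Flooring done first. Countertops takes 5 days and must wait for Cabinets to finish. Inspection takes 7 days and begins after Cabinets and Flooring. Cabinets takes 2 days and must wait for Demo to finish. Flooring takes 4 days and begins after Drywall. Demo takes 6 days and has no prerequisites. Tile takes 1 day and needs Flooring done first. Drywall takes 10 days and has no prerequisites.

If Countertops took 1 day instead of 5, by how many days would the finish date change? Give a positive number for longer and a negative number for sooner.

The binding path is Drywall→Flooring→Inspection = 10+4+7 = 21; finish at 21 days.
The longest path through Countertops is only 16 days, so Countertops has float 5.
The critical path is still Drywall→Flooring→Inspection; finish is now 21 days.
Change in finish: 21 − 21 = +0 days.

0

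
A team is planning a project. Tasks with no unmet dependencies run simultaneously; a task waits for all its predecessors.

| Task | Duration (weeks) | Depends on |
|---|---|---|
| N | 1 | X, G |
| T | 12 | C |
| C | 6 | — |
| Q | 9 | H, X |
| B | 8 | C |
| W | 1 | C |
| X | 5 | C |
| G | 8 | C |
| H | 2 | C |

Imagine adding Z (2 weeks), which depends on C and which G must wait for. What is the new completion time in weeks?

20

Originally the project takes 20 weeks.
With Z inserted, G now waits for max(C, Z).
New critical path: C→X→Q = 6+5+9 = 20 ⇒ 20 weeks.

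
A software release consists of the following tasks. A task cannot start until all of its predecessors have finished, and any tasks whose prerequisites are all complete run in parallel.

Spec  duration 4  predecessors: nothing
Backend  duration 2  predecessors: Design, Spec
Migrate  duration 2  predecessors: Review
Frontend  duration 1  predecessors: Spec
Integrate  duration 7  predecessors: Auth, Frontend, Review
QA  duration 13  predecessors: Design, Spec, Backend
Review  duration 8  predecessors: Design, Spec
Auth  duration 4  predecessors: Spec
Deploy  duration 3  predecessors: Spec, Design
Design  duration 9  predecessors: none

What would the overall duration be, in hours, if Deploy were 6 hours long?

24

The binding path is Design→Backend→QA = 9+2+13 = 24; finish at 24 hours.
The longest path through Deploy is only 12 hours, so Deploy has float 12.
No other chain overtakes it, so the finish is 24 hours.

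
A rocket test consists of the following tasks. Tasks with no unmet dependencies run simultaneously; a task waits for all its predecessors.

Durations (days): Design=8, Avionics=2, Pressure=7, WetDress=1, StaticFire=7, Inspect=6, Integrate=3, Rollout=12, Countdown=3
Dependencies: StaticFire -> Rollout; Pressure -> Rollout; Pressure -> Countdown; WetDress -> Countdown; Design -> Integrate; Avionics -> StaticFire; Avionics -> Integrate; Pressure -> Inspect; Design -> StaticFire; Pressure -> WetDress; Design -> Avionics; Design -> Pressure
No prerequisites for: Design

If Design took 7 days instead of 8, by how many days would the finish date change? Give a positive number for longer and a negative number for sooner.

Actual critical path: Design→Avionics→StaticFire→Rollout = 8+2+7+12 = 29 ⇒ 29 days.
Since Design is critical, the -1 change carries straight to that chain (now 28 days).
The critical path is still Design→Avionics→StaticFire→Rollout; finish is now 28 days.
Change in finish: 28 − 29 = -1 days.

-1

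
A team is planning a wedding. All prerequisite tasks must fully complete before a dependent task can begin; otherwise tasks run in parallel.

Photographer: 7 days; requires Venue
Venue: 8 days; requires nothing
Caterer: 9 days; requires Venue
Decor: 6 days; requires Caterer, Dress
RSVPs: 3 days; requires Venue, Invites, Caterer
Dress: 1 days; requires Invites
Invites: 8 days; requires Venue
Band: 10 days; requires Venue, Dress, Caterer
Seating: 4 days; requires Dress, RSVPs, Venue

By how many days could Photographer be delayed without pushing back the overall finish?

Critical path: Venue→Caterer→Band = 8+9+10 = 27, so the finish is 27 days.
Longest path through Photographer: 15 days (earliest finish 15, latest finish 27).
So Photographer can slip 27 − 15 = 12 days.

12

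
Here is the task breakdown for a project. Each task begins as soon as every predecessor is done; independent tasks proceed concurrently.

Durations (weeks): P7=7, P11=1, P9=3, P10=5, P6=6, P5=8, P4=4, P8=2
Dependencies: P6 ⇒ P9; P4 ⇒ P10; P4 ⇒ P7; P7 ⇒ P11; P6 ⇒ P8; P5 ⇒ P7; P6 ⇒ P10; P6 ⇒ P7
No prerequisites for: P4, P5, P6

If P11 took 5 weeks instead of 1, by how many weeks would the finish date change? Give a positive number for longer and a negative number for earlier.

Baseline: P5→P7→P11 = 8+7+1 = 16 → 16 weeks.
P11 is on the critical path; changing it to 5 makes that path 20 weeks.
That remains the longest chain; total 20 weeks.
Change in finish: 20 − 16 = +4 weeks.

4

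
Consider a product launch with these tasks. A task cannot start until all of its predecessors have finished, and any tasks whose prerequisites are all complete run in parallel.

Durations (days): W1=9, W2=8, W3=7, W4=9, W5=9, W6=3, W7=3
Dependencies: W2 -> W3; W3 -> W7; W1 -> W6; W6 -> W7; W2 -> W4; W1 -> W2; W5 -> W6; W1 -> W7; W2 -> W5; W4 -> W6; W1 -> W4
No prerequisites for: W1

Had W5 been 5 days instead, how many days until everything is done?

32

Baseline: W1→W2→W5→W6→W7 = 9+8+9+3+3 = 32 → 32 days.
W5 lies on that path, so at 5 days the path becomes 28 days.
The binding chain switches to W1→W2→W4→W6→W7 = 9+8+9+3+3 = 32; finish 32 days.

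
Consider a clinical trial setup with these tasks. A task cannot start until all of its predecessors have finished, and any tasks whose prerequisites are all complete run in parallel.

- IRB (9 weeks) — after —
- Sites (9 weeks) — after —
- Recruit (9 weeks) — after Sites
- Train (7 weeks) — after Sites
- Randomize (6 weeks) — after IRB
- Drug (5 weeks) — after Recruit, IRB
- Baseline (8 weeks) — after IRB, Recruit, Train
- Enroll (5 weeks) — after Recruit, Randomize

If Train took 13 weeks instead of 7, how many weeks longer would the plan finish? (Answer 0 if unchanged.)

Actual critical path: Sites→Recruit→Baseline = 9+9+8 = 26 ⇒ 26 weeks.
The longest path through Train is only 24 weeks, so Train has float 2.
New critical path: Sites→Train→Baseline = 9+13+8 = 30 ⇒ 30 weeks.
Change in finish: 30 − 26 = +4 weeks.

4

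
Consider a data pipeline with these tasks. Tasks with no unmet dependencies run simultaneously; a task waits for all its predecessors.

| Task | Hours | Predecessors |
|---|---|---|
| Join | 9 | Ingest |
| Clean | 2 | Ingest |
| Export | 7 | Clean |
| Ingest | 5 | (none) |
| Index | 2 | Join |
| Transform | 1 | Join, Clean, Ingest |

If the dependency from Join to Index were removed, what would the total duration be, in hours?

15

Original critical path: Ingest→Join→Index = 5+9+2 = 16 ⇒ 16 hours.
Without Join→Index, Index's earliest start moves from 14 to 0.
The longest chain is now Ingest→Join→Transform = 5+9+1 = 15, so the job takes 15 hours.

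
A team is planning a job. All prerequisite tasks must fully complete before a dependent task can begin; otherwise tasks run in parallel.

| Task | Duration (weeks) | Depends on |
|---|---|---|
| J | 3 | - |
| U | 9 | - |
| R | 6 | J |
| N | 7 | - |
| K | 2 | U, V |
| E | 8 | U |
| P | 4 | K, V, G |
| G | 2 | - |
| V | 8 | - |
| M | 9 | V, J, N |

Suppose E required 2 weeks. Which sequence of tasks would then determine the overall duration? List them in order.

V, M

As given, the longest chain is U→E = 9+8 = 17, so the finish is 17 weeks.
Since E is critical, the -6 change carries straight to that chain (now 11 weeks).
New critical path: V→M = 8+9 = 17 ⇒ 17 weeks.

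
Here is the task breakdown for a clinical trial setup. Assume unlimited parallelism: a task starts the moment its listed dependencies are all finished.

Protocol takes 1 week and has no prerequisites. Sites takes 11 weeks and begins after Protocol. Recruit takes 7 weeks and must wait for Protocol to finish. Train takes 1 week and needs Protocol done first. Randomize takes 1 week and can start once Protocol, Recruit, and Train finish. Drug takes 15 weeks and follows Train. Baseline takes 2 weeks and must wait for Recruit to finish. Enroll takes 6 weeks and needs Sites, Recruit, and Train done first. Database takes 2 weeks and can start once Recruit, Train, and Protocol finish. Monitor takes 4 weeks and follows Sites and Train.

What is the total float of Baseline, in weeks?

8

The longest chain is Protocol→Sites→Enroll = 1+11+6 = 18; overall finish 18 weeks.
Longest path through Baseline: 10 weeks (earliest finish 10, latest finish 18).
So Baseline can slip 18 − 10 = 8 weeks.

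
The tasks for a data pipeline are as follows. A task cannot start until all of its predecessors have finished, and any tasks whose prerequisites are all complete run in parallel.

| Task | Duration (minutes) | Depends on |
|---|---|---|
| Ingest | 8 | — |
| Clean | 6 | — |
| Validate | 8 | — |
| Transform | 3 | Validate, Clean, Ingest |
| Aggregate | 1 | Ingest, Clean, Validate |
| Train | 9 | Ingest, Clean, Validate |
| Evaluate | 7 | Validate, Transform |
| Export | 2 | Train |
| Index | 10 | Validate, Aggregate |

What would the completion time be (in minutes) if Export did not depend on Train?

19

With the dependency in place, Ingest→Aggregate→Index = 8+1+10 = 19 sets the finish at 19 minutes.
Without Train→Export, Export's earliest start moves from 17 to 0.
After: Ingest→Aggregate→Index = 8+1+10 = 19 → 19 minutes.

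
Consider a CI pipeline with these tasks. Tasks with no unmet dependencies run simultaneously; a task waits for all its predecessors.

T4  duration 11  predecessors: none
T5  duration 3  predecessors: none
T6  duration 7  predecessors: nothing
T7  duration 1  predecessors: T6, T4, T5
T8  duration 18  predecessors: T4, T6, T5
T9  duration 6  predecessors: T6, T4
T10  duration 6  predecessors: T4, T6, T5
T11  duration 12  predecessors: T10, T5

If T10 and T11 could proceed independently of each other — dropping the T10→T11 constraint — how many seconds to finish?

Before: longest chain T4→T8 = 11+18 = 29, finish 29.
Without T10→T11, T11's earliest start moves from 17 to 3.
After: T4→T8 = 11+18 = 29 → 29 seconds.

29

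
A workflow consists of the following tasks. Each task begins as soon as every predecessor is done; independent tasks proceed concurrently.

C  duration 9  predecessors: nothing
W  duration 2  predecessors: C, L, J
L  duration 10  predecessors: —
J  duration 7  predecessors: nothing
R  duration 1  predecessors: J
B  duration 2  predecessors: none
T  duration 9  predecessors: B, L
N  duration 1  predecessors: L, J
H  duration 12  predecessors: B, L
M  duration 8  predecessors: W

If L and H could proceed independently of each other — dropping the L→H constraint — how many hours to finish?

20

With the dependency in place, L→H = 10+12 = 22 sets the finish at 22 hours.
Without L→H, H's earliest start moves from 10 to 2.
New critical path: L→W→M = 10+2+8 = 20 ⇒ 20 hours.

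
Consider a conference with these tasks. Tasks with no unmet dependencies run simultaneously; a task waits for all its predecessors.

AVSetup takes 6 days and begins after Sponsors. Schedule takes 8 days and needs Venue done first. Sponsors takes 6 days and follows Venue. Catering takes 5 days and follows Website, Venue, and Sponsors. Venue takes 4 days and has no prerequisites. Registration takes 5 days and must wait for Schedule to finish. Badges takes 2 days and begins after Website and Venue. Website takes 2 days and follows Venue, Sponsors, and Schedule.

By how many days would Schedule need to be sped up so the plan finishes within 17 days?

2

Current finish: 19 days; target: 17.
Schedule is on every critical path, so each day cut from Schedule cuts the finish by one (this holds down to a finish of 17).
Need 19 − 17 = 2 days off Schedule → Schedule becomes 6 days, finish becomes 17.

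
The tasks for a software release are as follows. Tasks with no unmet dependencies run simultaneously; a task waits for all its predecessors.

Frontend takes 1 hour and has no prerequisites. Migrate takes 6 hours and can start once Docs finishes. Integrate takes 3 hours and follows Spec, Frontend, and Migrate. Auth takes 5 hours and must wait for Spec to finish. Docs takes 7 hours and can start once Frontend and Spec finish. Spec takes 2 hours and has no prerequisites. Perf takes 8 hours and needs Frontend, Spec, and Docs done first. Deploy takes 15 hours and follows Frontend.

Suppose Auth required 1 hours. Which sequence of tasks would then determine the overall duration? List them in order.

Spec, Docs, Migrate, Integrate

Actual critical path: Spec→Docs→Migrate→Integrate = 2+7+6+3 = 18 ⇒ 18 hours.
Auth is off the critical path — its longest chain is 7 hours, giving 11 of slack.
The critical path is still Spec→Docs→Migrate→Integrate; finish is now 18 hours.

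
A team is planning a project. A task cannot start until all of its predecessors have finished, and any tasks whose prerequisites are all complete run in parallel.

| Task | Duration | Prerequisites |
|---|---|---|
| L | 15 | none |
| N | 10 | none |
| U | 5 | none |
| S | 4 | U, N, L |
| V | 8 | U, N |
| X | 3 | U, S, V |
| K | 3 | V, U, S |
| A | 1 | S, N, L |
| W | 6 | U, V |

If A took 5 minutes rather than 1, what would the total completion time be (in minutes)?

24

Baseline: N→V→W = 10+8+6 = 24 → 24 minutes.
The longest path through A is only 20 minutes, so A has float 4.
New critical path: L→S→A = 15+4+5 = 24 ⇒ 24 minutes.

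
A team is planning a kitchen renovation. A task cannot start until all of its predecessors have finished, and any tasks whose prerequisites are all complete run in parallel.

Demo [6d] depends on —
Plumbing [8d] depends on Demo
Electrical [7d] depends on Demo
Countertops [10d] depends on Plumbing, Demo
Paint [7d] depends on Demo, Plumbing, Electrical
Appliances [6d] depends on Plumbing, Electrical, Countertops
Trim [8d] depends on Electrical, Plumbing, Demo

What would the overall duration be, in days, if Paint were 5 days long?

The binding path is Demo→Plumbing→Countertops→Appliances = 6+8+10+6 = 30; finish at 30 days.
Paint has 9 days of float (longest path through it is 21).
No other chain overtakes it, so the finish is 30 days.

30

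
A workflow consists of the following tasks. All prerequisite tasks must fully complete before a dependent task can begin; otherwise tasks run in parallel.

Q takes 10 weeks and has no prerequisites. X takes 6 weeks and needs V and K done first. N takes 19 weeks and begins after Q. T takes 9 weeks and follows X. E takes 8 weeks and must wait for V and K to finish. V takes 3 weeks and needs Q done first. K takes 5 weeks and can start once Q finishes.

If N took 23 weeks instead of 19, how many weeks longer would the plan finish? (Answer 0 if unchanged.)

3

Actual critical path: Q→K→X→T = 10+5+6+9 = 30 ⇒ 30 weeks.
N has 1 week of float (longest path through it is 29).
The binding chain switches to Q→N = 10+23 = 33; finish 33 weeks.
Change in finish: 33 − 30 = +3 weeks.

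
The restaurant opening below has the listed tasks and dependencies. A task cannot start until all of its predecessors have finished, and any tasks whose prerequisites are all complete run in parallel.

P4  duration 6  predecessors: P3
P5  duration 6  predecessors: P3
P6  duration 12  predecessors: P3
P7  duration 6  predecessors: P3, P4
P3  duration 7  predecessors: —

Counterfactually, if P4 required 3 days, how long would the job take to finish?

19

As given, the longest chain is P3→P4→P7 = 7+6+6 = 19, so the finish is 19 days.
Since P4 is critical, the -3 change carries straight to that chain (now 16 days).
New critical path: P3→P6 = 7+12 = 19 ⇒ 19 days.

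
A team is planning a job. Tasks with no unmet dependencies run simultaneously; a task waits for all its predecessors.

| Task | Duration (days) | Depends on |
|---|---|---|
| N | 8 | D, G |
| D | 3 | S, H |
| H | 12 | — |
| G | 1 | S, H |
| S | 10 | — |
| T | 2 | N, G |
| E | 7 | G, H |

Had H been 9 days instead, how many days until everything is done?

23

Actual critical path: H→D→N→T = 12+3+8+2 = 25 ⇒ 25 days.
Since H is critical, the -3 change carries straight to that chain (now 22 days).
The binding chain switches to S→D→N→T = 10+3+8+2 = 23; finish 23 days.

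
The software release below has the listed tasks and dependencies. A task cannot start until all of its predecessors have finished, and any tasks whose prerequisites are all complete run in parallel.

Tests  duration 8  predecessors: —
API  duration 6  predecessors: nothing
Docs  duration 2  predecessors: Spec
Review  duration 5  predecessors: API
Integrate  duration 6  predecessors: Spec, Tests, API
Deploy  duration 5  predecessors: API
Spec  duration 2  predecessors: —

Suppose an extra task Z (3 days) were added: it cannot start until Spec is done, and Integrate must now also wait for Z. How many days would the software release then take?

14

Originally the software release takes 14 days.
With Z inserted, Integrate now waits for max(Spec, Tests, API, Z).
New critical path: Tests→Integrate = 8+6 = 14 ⇒ 14 days.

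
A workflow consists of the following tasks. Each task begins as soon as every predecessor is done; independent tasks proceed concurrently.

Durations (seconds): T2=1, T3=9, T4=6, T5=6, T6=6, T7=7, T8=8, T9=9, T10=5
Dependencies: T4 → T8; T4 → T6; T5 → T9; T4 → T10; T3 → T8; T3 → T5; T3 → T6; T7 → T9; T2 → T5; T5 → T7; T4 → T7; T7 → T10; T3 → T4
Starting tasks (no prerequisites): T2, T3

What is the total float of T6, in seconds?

T3→T4→T7→T9 = 9+6+7+9 = 31 sets the makespan at 31 seconds.
T6 finishes as early as 21 and must finish by 31.
Slack of T6 = 25 − 15 = 10 seconds.

10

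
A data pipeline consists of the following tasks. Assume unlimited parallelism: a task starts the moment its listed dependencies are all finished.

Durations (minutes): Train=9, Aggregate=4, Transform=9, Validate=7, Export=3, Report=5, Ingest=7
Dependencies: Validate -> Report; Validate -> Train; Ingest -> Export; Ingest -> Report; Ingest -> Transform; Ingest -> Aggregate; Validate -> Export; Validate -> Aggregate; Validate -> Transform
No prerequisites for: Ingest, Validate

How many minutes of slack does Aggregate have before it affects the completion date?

Critical path: Ingest→Transform = 7+9 = 16, so the finish is 16 minutes.
Longest path through Aggregate: 11 minutes (earliest finish 11, latest finish 16).
Slack of Aggregate = 12 − 7 = 5 minutes.

5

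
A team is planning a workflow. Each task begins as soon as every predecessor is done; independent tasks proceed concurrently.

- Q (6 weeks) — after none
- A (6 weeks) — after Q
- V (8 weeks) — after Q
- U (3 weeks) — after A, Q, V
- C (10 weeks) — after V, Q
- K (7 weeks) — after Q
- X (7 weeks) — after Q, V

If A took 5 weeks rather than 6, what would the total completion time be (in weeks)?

24

The binding path is Q→V→C = 6+8+10 = 24; finish at 24 weeks.
A is off the critical path — its longest chain is 15 weeks, giving 9 of slack.
The critical path is still Q→V→C; finish is now 24 weeks.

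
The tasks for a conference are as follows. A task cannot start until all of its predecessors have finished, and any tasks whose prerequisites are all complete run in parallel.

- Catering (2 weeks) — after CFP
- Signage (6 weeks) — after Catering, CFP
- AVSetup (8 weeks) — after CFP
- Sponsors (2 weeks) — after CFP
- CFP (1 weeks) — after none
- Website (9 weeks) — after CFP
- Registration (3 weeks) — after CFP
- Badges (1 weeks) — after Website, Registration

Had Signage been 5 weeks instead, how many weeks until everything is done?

11

As given, the longest chain is CFP→Website→Badges = 1+9+1 = 11, so the finish is 11 weeks.
The longest path through Signage is only 9 weeks, so Signage has float 2.
That remains the longest chain; total 11 weeks.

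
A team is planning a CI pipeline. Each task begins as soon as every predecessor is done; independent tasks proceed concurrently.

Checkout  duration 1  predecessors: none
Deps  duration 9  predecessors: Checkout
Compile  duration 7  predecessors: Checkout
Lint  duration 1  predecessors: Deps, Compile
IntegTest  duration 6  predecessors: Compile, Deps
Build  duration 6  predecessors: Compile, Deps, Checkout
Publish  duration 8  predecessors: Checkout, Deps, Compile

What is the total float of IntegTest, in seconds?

The longest chain is Checkout→Deps→Publish = 1+9+8 = 18; overall finish 18 seconds.
Longest path through IntegTest: 16 seconds (earliest finish 16, latest finish 18).
So IntegTest can slip 18 − 16 = 2 seconds.

2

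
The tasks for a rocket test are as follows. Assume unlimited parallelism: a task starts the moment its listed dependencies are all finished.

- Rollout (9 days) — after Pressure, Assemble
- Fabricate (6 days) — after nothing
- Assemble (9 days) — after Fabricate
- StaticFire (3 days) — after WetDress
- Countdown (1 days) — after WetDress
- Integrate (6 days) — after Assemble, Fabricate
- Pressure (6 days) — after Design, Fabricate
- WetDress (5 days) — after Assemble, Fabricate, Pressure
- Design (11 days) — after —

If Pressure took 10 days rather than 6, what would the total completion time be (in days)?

The binding path is Design→Pressure→Rollout = 11+6+9 = 26; finish at 26 days.
Pressure is on the critical path; changing it to 10 makes that path 30 days.
The critical path is still Design→Pressure→Rollout; finish is now 30 days.

30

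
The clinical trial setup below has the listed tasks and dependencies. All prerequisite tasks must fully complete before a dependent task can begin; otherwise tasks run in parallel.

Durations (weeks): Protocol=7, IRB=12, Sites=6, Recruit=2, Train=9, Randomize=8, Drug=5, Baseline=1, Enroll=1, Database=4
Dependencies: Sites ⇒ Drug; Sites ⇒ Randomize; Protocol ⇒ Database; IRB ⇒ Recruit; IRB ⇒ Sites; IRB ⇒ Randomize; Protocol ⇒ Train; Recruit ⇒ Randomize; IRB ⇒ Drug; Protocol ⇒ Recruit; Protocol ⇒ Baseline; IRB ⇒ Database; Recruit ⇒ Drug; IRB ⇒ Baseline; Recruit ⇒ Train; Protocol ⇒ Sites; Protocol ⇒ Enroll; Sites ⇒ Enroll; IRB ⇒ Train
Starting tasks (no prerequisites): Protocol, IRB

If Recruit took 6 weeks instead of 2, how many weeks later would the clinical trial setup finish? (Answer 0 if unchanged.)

Baseline: IRB→Sites→Randomize = 12+6+8 = 26 → 26 weeks.
Recruit has 3 weeks of float (longest path through it is 23).
Now IRB→Recruit→Train = 12+6+9 = 27 is longest, so the finish becomes 27 weeks.
Change in finish: 27 − 26 = +1 weeks.

1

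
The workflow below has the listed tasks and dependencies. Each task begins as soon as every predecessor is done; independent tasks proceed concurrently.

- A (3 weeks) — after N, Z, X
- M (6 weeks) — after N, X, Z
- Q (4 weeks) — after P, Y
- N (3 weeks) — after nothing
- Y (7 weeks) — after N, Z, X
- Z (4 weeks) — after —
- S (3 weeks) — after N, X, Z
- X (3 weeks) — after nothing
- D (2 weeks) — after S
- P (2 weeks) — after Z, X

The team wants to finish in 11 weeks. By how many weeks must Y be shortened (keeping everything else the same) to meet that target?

Current finish: 15 weeks; target: 11.
Y is on every critical path, so each week cut from Y cuts the finish by one (this holds down to a finish of 10).
Need 15 − 11 = 4 weeks off Y → Y becomes 3 weeks, finish becomes 11.

4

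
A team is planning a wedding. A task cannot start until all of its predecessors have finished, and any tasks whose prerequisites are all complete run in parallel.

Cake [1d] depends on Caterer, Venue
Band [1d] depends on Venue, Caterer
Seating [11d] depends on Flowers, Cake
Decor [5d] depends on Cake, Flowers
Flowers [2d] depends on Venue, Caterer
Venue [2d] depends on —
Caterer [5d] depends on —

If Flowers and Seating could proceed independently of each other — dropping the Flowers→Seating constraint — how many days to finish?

17

Original critical path: Caterer→Flowers→Seating = 5+2+11 = 18 ⇒ 18 days.
Without Flowers→Seating, Seating's earliest start moves from 7 to 6.
The longest chain is now Caterer→Cake→Seating = 5+1+11 = 17, so the plan takes 17 days.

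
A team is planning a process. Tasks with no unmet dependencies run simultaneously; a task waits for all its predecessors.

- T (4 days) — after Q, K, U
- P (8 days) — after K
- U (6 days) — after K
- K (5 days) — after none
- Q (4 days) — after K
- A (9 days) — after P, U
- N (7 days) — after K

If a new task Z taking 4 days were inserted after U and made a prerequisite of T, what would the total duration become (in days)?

Originally the plan takes 22 days.
With Z inserted, T now waits for max(Q, K, U, Z).
New critical path: K→P→A = 5+8+9 = 22 ⇒ 22 days.

22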